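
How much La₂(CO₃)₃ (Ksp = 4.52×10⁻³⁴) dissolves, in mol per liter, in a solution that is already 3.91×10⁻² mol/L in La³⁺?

La₂(CO₃)₃(s) ⇌ 2 La³⁺(aq) + 3 CO₃²⁻(aq)
La³⁺ is already present at 3.91×10⁻² mol/L. If s mol/L of La₂(CO₃)₃ dissolves, [CO₃²⁻] = 3s while [La³⁺] ≈ 3.91×10⁻² mol/L.
Ksp = [La³⁺]^2[CO₃²⁻]^3 = (3.91×10⁻²)^2(3s)^3
(3s)^3 = 4.52×10⁻³⁴ / (3.91×10⁻²)^2 = 2.96×10⁻³¹
s = 2.22×10⁻¹¹ mol/L

2.22×10⁻¹¹ M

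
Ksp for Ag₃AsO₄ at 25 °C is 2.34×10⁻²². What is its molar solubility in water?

1.72×10⁻⁶ M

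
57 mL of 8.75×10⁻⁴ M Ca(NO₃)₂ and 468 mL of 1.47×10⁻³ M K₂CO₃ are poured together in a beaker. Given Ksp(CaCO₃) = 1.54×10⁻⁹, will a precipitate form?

The combined volume is 525 mL.
[Ca²⁺] = (8.75×10⁻⁴)(57)/525 = 9.50×10⁻⁵ M
[CO₃²⁻] = (1.47×10⁻³)(468)/525 = 1.31×10⁻³ M
Q = [Ca²⁺][CO₃²⁻] = 1.24×10⁻⁷
Because Q > Ksp (1.24×10⁻⁷ vs 1.54×10⁻⁹), a precipitate of CaCO₃ forms.

Yes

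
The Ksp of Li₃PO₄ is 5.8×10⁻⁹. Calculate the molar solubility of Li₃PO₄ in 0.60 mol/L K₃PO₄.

7.1×10⁻⁴ M

Li₃PO₄(s) ⇌ 3 Li⁺(aq) + PO₄³⁻(aq)
PO₄³⁻ is already present at 0.60 mol/L. If s mol/L of Li₃PO₄ dissolves, [Li⁺] = 3s while [PO₄³⁻] ≈ 0.60 mol/L.
Ksp = [Li⁺]^3[PO₄³⁻] = (3s)^3(0.60)
(3s)^3 = 5.8×10⁻⁹ / (0.60) = 9.7×10⁻⁹
s = 7.1×10⁻⁴ mol/L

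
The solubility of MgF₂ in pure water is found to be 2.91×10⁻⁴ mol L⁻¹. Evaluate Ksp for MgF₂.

Ksp = 9.86×10⁻¹¹

MgF₂(s) ⇌ Mg²⁺(aq) + 2 F⁻(aq)
Let s be the molar solubility. Then [Mg²⁺] = s and [F⁻] = 2s.
Ksp = [Mg²⁺][F⁻]^2 = s · (2s)^2 = 4s^3
Ksp = 4 × (2.91×10⁻⁴)^3 = 9.86×10⁻¹¹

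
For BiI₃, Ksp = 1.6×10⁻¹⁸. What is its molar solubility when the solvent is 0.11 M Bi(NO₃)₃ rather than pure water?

BiI₃(s) ⇌ Bi³⁺(aq) + 3 I⁻(aq)
With Bi³⁺ already at 0.11 M and s small, take [Bi³⁺] ≈ 0.11 M and [I⁻] = 3s.
Ksp = [Bi³⁺][I⁻]^3 = (0.11)(3s)^3
(3s)^3 = 1.6×10⁻¹⁸ / (0.11) = 1.5×10⁻¹⁷
s = 8.1×10⁻⁷ M

8.1×10⁻⁷ M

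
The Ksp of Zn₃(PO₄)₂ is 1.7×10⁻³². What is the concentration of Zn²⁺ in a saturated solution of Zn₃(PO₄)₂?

5.2×10⁻⁷ M

Zn₃(PO₄)₂(s) ⇌ 3 Zn²⁺(aq) + 2 PO₄³⁻(aq)
For each mole of Zn₃(PO₄)₂ that dissolves per liter, [Zn²⁺] = 3s and [PO₄³⁻] = 2s; let s denote this solubility.
Ksp = [Zn²⁺]^3[PO₄³⁻]^2 = (3s)^3 · (2s)^2 = 108s^5 = 1.7×10⁻³²
s = 1.7×10⁻⁷ M
[Zn²⁺] = 3s = 5.2×10⁻⁷ M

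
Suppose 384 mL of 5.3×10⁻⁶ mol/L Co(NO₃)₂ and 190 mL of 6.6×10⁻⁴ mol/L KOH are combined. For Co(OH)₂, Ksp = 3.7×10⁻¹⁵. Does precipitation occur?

Yes

The combined volume is 574 mL.
[Co²⁺] = (5.3×10⁻⁶)(384)/574 = 3.5×10⁻⁶ mol/L
[OH⁻] = (6.6×10⁻⁴)(190)/574 = 2.2×10⁻⁴ mol/L
Q = [Co²⁺][OH⁻]^2 = 1.7×10⁻¹³
Because Q > Ksp (1.7×10⁻¹³ vs 3.7×10⁻¹⁵), a precipitate of Co(OH)₂ forms.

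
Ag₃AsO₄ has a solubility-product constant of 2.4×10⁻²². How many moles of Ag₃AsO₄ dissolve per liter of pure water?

Ag₃AsO₄(s) ⇌ 3 Ag⁺(aq) + AsO₄³⁻(aq)
Let s be the molar solubility. Then [Ag⁺] = 3s and [AsO₄³⁻] = s.
Ksp = [Ag⁺]^3[AsO₄³⁻] = (3s)^3 · s = 27s^4
27s^4 = 2.4×10⁻²²  ⇒  s^4 = 8.9×10⁻²⁴
Taking the 4th root, s = 1.7×10⁻⁶ mol/L.

1.7×10⁻⁶ M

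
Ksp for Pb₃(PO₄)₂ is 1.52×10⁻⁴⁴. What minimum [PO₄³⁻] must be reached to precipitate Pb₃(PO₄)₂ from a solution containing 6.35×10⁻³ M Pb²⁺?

2.44×10⁻¹⁹ M

Precipitation begins when Q = Ksp.
Pb₃(PO₄)₂(s) ⇌ 3 Pb²⁺(aq) + 2 PO₄³⁻(aq)
Ksp = [Pb²⁺]^3[PO₄³⁻]^2 = [PO₄³⁻]^2(6.35×10⁻³)^3
[PO₄³⁻]^2 = 1.52×10⁻⁴⁴ / (6.35×10⁻³)^3 = 5.94×10⁻³⁸
[PO₄³⁻] = 2.44×10⁻¹⁹ M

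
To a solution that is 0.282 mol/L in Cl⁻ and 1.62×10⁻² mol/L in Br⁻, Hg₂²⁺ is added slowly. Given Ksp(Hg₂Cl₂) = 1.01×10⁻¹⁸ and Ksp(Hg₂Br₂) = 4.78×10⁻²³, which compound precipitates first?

The threshold for precipitation is Q = Ksp.
For Hg₂Cl₂: [Hg₂²⁺] = (Ksp/[Cl⁻]^2) = 1.27×10⁻¹⁷ mol/L
For Hg₂Br₂: [Hg₂²⁺] = (Ksp/[Br⁻]^2) = 1.82×10⁻¹⁹ mol/L
Since Hg₂Br₂ needs less Hg₂²⁺ to reach saturation, it precipitates first.

Hg₂Br₂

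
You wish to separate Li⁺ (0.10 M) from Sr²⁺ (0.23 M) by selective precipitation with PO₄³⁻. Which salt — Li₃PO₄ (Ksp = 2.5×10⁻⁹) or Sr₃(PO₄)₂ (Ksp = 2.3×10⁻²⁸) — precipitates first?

Sr₃(PO₄)₂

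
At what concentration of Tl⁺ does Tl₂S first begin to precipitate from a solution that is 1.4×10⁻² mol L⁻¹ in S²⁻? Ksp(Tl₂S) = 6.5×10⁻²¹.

Each salt precipitates once Q = Ksp for that salt.
Tl₂S(s) ⇌ 2 Tl⁺(aq) + S²⁻(aq)
Ksp = [Tl⁺]^2[S²⁻] = [Tl⁺]^2(1.4×10⁻²)
[Tl⁺]^2 = 6.5×10⁻²¹ / (1.4×10⁻²) = 4.6×10⁻¹⁹
[Tl⁺] = 6.8×10⁻¹⁰ mol L⁻¹

6.8×10⁻¹⁰ M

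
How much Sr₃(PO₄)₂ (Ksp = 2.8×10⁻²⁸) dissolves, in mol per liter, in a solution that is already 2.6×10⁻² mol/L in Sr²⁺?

Sr₃(PO₄)₂(s) ⇌ 3 Sr²⁺(aq) + 2 PO₄³⁻(aq)
Let s be the solubility of Sr₃(PO₄)₂ here. The common ion gives [Sr²⁺] ≈ 2.6×10⁻² mol/L, and [PO₄³⁻] = 2s.
Ksp = [Sr²⁺]^3[PO₄³⁻]^2 = (2.6×10⁻²)^3(2s)^2
(2s)^2 = 2.8×10⁻²⁸ / (2.6×10⁻²)^3 = 1.6×10⁻²³
s = 2.0×10⁻¹² mol/L

2.0×10⁻¹² M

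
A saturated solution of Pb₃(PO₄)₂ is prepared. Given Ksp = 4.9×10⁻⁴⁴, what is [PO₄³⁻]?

1.7×10⁻⁹ M

Pb₃(PO₄)₂(s) ⇌ 3 Pb²⁺(aq) + 2 PO₄³⁻(aq)
For each mole of Pb₃(PO₄)₂ that dissolves per liter, [Pb²⁺] = 3s and [PO₄³⁻] = 2s; let s denote this solubility.
Ksp = [Pb²⁺]^3[PO₄³⁻]^2 = (3s)^3 · (2s)^2 = 108s^5 = 4.9×10⁻⁴⁴
s = 8.5×10⁻¹⁰ mol/L
[PO₄³⁻] = 2s = 1.7×10⁻⁹ mol/L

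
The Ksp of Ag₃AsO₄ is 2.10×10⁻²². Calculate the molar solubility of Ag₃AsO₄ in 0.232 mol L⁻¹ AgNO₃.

Ag₃AsO₄(s) ⇌ 3 Ag⁺(aq) + AsO₄³⁻(aq)
With Ag⁺ already at 0.232 mol L⁻¹ and s small, take [Ag⁺] ≈ 0.232 mol L⁻¹ and [AsO₄³⁻] = s.
Ksp = [Ag⁺]^3[AsO₄³⁻] = (0.232)^3s
s = 2.10×10⁻²² / (0.232)^3 = 1.68×10⁻²⁰
s = 1.68×10⁻²⁰ mol L⁻¹

1.68×10⁻²⁰ M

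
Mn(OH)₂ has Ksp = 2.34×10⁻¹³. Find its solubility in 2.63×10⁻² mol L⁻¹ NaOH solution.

3.38×10⁻¹⁰ M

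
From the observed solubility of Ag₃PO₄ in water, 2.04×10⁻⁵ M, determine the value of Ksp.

Ksp = 4.68×10⁻¹⁸

Ag₃PO₄(s) ⇌ 3 Ag⁺(aq) + PO₄³⁻(aq)
With molar solubility s: [Ag⁺] = 3s, [PO₄³⁻] = s.
Ksp = [Ag⁺]^3[PO₄³⁻] = (3s)^3 · s = 27s^4
Ksp = 27 × (2.04×10⁻⁵)^4 = 4.68×10⁻¹⁸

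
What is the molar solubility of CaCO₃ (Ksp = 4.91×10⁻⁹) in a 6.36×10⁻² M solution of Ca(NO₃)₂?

CaCO₃(s) ⇌ Ca²⁺(aq) + CO₃²⁻(aq)
The solution already contains Ca²⁺ at 6.36×10⁻² M. Let s be the molar solubility of CaCO₃.
[Ca²⁺] ≈ 6.36×10⁻² M (common ion dominates); [CO₃²⁻] = s.
Ksp = [Ca²⁺][CO₃²⁻] = (6.36×10⁻²)s
s = 4.91×10⁻⁹ / (6.36×10⁻²) = 7.72×10⁻⁸
s = 7.72×10⁻⁸ M

7.72×10⁻⁸ M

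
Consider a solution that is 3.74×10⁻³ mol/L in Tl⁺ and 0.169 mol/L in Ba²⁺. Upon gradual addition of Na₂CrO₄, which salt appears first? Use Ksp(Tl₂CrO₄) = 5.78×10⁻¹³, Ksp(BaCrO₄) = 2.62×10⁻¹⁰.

BaCrO₄

Precipitation begins when Q = Ksp.
For Tl₂CrO₄: [CrO₄²⁻] = (Ksp/[Tl⁺]^2) = 4.13×10⁻⁸ mol/L
For BaCrO₄: [CrO₄²⁻] = (Ksp/[Ba²⁺]) = 1.55×10⁻⁹ mol/L
The smaller threshold [CrO₄²⁻] is reached first, so BaCrO₄ precipitates first.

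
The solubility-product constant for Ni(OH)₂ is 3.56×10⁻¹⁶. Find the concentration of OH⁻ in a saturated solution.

8.93×10⁻⁶ M

Ni(OH)₂(s) ⇌ Ni²⁺(aq) + 2 OH⁻(aq)
For each mole of Ni(OH)₂ that dissolves per liter, [Ni²⁺] = s and [OH⁻] = 2s; let s denote this solubility.
Ksp = [Ni²⁺][OH⁻]^2 = s · (2s)^2 = 4s^3 = 3.56×10⁻¹⁶
s = 4.46×10⁻⁶ M
[OH⁻] = 2s = 8.93×10⁻⁶ M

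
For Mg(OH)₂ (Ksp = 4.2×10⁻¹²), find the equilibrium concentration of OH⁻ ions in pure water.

2.0×10⁻⁴ M

Mg(OH)₂(s) ⇌ Mg²⁺(aq) + 2 OH⁻(aq)
For each mole of Mg(OH)₂ that dissolves per liter, [Mg²⁺] = s and [OH⁻] = 2s; let s denote this solubility.
Ksp = [Mg²⁺][OH⁻]^2 = s · (2s)^2 = 4s^3 = 4.2×10⁻¹²
s = 1.0×10⁻⁴ M
[OH⁻] = 2s = 2.0×10⁻⁴ M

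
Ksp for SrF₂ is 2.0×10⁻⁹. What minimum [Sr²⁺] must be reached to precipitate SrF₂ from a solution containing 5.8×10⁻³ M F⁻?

5.9×10⁻⁵ M

Precipitation of each salt begins when its ion product equals Ksp.
SrF₂(s) ⇌ Sr²⁺(aq) + 2 F⁻(aq)
Ksp = [Sr²⁺][F⁻]^2 = [Sr²⁺](5.8×10⁻³)^2
[Sr²⁺] = 2.0×10⁻⁹ / (5.8×10⁻³)^2 = 5.9×10⁻⁵
[Sr²⁺] = 5.9×10⁻⁵ M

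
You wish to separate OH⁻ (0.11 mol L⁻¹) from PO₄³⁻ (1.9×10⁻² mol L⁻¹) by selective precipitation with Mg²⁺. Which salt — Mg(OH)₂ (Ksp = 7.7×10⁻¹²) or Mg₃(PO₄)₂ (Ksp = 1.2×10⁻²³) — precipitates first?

Mg(OH)₂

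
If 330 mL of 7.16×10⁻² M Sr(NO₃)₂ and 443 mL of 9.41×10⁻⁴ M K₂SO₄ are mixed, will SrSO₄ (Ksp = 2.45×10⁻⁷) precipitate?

After mixing, V = 330 mL + 443 mL = 773 mL.
[Sr²⁺] = (7.16×10⁻²)(330)/773 = 3.06×10⁻² M
[SO₄²⁻] = (9.41×10⁻⁴)(443)/773 = 5.39×10⁻⁴ M
Q = [Sr²⁺][SO₄²⁻] = 1.65×10⁻⁵
Since Q (1.65×10⁻⁵) exceeds Ksp (2.45×10⁻⁷), SrSO₄ will precipitate.

Yes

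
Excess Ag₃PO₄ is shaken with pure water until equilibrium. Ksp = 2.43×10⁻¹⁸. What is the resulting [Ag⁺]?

Ag₃PO₄(s) ⇌ 3 Ag⁺(aq) + PO₄³⁻(aq)
Call the molar solubility s, so that [Ag⁺] = 3s and [PO₄³⁻] = s.
Ksp = [Ag⁺]^3[PO₄³⁻] = (3s)^3 · s = 27s^4 = 2.43×10⁻¹⁸
s = 1.73×10⁻⁵ mol/L
[Ag⁺] = 3s = 5.20×10⁻⁵ mol/L

5.20×10⁻⁵ M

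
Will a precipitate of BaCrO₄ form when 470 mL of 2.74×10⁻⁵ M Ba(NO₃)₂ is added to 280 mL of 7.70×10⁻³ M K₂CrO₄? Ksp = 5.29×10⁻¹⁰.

Yes

Total volume after mixing = 470 + 280 = 750 mL.
[Ba²⁺] = (2.74×10⁻⁵)(470)/750 = 1.72×10⁻⁵ M
[CrO₄²⁻] = (7.70×10⁻³)(280)/750 = 2.87×10⁻³ M
Q = [Ba²⁺][CrO₄²⁻] = 4.94×10⁻⁸
Q = 4.94×10⁻⁸ > Ksp = 5.29×10⁻¹⁰, so the solution is supersaturated and BaCrO₄ precipitates.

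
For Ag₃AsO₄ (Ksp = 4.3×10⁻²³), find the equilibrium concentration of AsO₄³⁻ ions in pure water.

1.1×10⁻⁶ M

Ag₃AsO₄(s) ⇌ 3 Ag⁺(aq) + AsO₄³⁻(aq)
For each mole of Ag₃AsO₄ that dissolves per liter, [Ag⁺] = 3s and [AsO₄³⁻] = s; let s denote this solubility.
Ksp = [Ag⁺]^3[AsO₄³⁻] = (3s)^3 · s = 27s^4 = 4.3×10⁻²³
s = 1.1×10⁻⁶ mol L⁻¹
[AsO₄³⁻] = s = 1.1×10⁻⁶ mol L⁻¹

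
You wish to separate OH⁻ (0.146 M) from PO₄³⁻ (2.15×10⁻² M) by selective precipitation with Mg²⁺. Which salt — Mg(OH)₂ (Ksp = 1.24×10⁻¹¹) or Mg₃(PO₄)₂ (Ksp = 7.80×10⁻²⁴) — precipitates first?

Each salt precipitates once Q = Ksp for that salt.
For Mg(OH)₂: [Mg²⁺] = (Ksp/[OH⁻]^2) = 5.82×10⁻¹⁰ M
For Mg₃(PO₄)₂: [Mg²⁺] = (Ksp/[PO₄³⁻]^2)^(1/3) = 2.56×10⁻⁷ M
Mg(OH)₂ requires the lower [Mg²⁺], so it precipitates first.

Mg(OH)₂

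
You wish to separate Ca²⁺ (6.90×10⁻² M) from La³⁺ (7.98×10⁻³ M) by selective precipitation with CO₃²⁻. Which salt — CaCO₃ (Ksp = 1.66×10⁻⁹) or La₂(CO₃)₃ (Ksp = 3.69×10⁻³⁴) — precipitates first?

A salt starts to precipitate once the ion product Q reaches its Ksp.
For CaCO₃: [CO₃²⁻] = (Ksp/[Ca²⁺]) = 2.41×10⁻⁸ M
For La₂(CO₃)₃: [CO₃²⁻] = (Ksp/[La³⁺]^2)^(1/3) = 1.80×10⁻¹⁰ M
Since La₂(CO₃)₃ needs less CO₃²⁻ to reach saturation, it precipitates first.

La₂(CO₃)₃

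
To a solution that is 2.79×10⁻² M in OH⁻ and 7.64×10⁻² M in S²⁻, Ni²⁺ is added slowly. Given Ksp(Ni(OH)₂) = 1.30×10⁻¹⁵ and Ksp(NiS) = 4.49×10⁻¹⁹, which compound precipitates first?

NiS

The threshold for precipitation is Q = Ksp.
For Ni(OH)₂: [Ni²⁺] = (Ksp/[OH⁻]^2) = 1.67×10⁻¹² M
For NiS: [Ni²⁺] = (Ksp/[S²⁻]) = 5.88×10⁻¹⁸ M
NiS requires the lower [Ni²⁺], so it precipitates first.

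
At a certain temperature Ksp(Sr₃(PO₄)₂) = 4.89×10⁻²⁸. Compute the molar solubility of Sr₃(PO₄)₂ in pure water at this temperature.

1.35×10⁻⁶ M

Sr₃(PO₄)₂(s) ⇌ 3 Sr²⁺(aq) + 2 PO₄³⁻(aq)
If s mol/L of Sr₃(PO₄)₂ dissolves, [Sr²⁺] = 3s and [PO₄³⁻] = 2s.
Ksp = [Sr²⁺]^3[PO₄³⁻]^2 = (3s)^3 · (2s)^2 = 108s^5
108s^5 = 4.89×10⁻²⁸  ⇒  s^5 = 4.53×10⁻³⁰
s = (4.53×10⁻³⁰)^(1/5) = 1.35×10⁻⁶ M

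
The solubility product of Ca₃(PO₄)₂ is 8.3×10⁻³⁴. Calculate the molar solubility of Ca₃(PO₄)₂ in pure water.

Ca₃(PO₄)₂(s) ⇌ 3 Ca²⁺(aq) + 2 PO₄³⁻(aq)
If s mol/L of Ca₃(PO₄)₂ dissolves, [Ca²⁺] = 3s and [PO₄³⁻] = 2s.
Ksp = [Ca²⁺]^3[PO₄³⁻]^2 = (3s)^3 · (2s)^2 = 108s^5
108s^5 = 8.3×10⁻³⁴  ⇒  s^5 = 7.7×10⁻³⁶
s = (7.7×10⁻³⁶)^(1/5) = 9.5×10⁻⁸ mol L⁻¹

9.5×10⁻⁸ M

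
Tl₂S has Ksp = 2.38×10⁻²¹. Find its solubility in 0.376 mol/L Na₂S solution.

3.98×10⁻¹¹ M

Tl₂S(s) ⇌ 2 Tl⁺(aq) + S²⁻(aq)
Let s be the solubility of Tl₂S here. The common ion gives [S²⁻] ≈ 0.376 mol/L, and [Tl⁺] = 2s.
Ksp = [Tl⁺]^2[S²⁻] = (2s)^2(0.376)
(2s)^2 = 2.38×10⁻²¹ / (0.376) = 6.33×10⁻²¹
s = 3.98×10⁻¹¹ mol/L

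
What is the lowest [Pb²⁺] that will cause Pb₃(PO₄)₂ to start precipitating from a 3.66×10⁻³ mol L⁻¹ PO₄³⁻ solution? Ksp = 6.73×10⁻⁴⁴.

1.71×10⁻¹³ M

A salt starts to precipitate once the ion product Q reaches its Ksp.
Pb₃(PO₄)₂(s) ⇌ 3 Pb²⁺(aq) + 2 PO₄³⁻(aq)
Ksp = [Pb²⁺]^3[PO₄³⁻]^2 = [Pb²⁺]^3(3.66×10⁻³)^2
[Pb²⁺]^3 = 6.73×10⁻⁴⁴ / (3.66×10⁻³)^2 = 5.02×10⁻³⁹
[Pb²⁺] = 1.71×10⁻¹³ mol L⁻¹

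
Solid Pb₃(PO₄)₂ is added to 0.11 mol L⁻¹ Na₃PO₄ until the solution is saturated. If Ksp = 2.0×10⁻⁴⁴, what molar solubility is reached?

3.9×10⁻¹⁵ M

Pb₃(PO₄)₂(s) ⇌ 3 Pb²⁺(aq) + 2 PO₄³⁻(aq)
Let s be the solubility of Pb₃(PO₄)₂ here. The common ion gives [PO₄³⁻] ≈ 0.11 mol L⁻¹, and [Pb²⁺] = 3s.
Ksp = [Pb²⁺]^3[PO₄³⁻]^2 = (3s)^3(0.11)^2
(3s)^3 = 2.0×10⁻⁴⁴ / (0.11)^2 = 1.7×10⁻⁴²
s = 3.9×10⁻¹⁵ mol L⁻¹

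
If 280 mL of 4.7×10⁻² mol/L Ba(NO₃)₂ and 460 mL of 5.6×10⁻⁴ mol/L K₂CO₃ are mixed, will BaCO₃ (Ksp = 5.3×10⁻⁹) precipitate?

Yes

Total volume after mixing = 280 + 460 = 740 mL.
[Ba²⁺] = (4.7×10⁻²)(280)/740 = 1.8×10⁻² mol/L
[CO₃²⁻] = (5.6×10⁻⁴)(460)/740 = 3.5×10⁻⁴ mol/L
Q = [Ba²⁺][CO₃²⁻] = 6.2×10⁻⁶
Since Q (6.2×10⁻⁶) exceeds Ksp (5.3×10⁻⁹), BaCO₃ will precipitate.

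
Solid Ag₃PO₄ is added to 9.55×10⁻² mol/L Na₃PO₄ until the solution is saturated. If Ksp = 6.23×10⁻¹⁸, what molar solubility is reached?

1.34×10⁻⁶ M

Ag₃PO₄(s) ⇌ 3 Ag⁺(aq) + PO₄³⁻(aq)
The solution already contains PO₄³⁻ at 9.55×10⁻² mol/L. Let s be the molar solubility of Ag₃PO₄.
[PO₄³⁻] ≈ 9.55×10⁻² mol/L (common ion dominates); [Ag⁺] = 3s.
Ksp = [Ag⁺]^3[PO₄³⁻] = (3s)^3(9.55×10⁻²)
(3s)^3 = 6.23×10⁻¹⁸ / (9.55×10⁻²) = 6.52×10⁻¹⁷
s = 1.34×10⁻⁶ mol/L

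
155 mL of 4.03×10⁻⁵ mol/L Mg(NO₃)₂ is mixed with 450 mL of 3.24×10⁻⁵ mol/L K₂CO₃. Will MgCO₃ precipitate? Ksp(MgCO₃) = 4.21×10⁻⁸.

The combined volume is 605 mL.
[Mg²⁺] = (4.03×10⁻⁵)(155)/605 = 1.03×10⁻⁵ mol/L
[CO₃²⁻] = (3.24×10⁻⁵)(450)/605 = 2.41×10⁻⁵ mol/L
Q = [Mg²⁺][CO₃²⁻] = 2.49×10⁻¹⁰
Q = 2.49×10⁻¹⁰ < Ksp = 4.21×10⁻⁸, so the solution is unsaturated and no precipitate forms.

No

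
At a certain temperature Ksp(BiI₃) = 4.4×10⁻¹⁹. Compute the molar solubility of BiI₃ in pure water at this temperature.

1.1×10⁻⁵ M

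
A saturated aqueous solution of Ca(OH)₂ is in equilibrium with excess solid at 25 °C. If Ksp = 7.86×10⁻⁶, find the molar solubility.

Ca(OH)₂(s) ⇌ Ca²⁺(aq) + 2 OH⁻(aq)
Let s be the molar solubility. Then [Ca²⁺] = s and [OH⁻] = 2s.
Ksp = [Ca²⁺][OH⁻]^2 = s · (2s)^2 = 4s^3
4s^3 = 7.86×10⁻⁶  ⇒  s^3 = 1.97×10⁻⁶
s = (1.97×10⁻⁶)^(1/3) = 1.25×10⁻² mol L⁻¹

1.25×10⁻² M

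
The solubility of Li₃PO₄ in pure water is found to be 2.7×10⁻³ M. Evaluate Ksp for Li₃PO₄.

Ksp = 1.4×10⁻⁹

Li₃PO₄(s) ⇌ 3 Li⁺(aq) + PO₄³⁻(aq)
Let s be the molar solubility. Then [Li⁺] = 3s and [PO₄³⁻] = s.
Ksp = [Li⁺]^3[PO₄³⁻] = (3s)^3 · s = 27s^4
Ksp = 27 × (2.7×10⁻³)^4 = 1.4×10⁻⁹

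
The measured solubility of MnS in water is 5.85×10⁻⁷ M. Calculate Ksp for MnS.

Ksp = 3.42×10⁻¹³

MnS(s) ⇌ Mn²⁺(aq) + S²⁻(aq)
With molar solubility s: [Mn²⁺] = s, [S²⁻] = s.
Ksp = [Mn²⁺][S²⁻] = s · s = s^2
Ksp = (5.85×10⁻⁷)^2 = 3.42×10⁻¹³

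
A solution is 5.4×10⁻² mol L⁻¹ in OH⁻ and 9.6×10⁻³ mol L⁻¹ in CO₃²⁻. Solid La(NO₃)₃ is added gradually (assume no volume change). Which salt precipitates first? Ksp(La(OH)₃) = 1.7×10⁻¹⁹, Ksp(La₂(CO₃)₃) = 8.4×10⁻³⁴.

La(OH)₃

Precipitation of each salt begins when its ion product equals Ksp.
For La(OH)₃: [La³⁺] = (Ksp/[OH⁻]^3) = 1.1×10⁻¹⁵ mol L⁻¹
For La₂(CO₃)₃: [La³⁺] = (Ksp/[CO₃²⁻]^3)^(1/2) = 3.1×10⁻¹⁴ mol L⁻¹
The smaller threshold [La³⁺] is reached first, so La(OH)₃ precipitates first.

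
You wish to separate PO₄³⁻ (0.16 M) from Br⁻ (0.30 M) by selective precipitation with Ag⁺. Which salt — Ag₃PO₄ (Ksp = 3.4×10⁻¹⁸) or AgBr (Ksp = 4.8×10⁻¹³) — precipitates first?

Each salt precipitates once Q = Ksp for that salt.
For Ag₃PO₄: [Ag⁺] = (Ksp/[PO₄³⁻])^(1/3) = 2.8×10⁻⁶ M
For AgBr: [Ag⁺] = (Ksp/[Br⁻]) = 1.6×10⁻¹² M
The smaller threshold [Ag⁺] is reached first, so AgBr precipitates first.

AgBr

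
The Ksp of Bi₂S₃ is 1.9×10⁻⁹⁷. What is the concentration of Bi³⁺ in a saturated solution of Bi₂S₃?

Bi₂S₃(s) ⇌ 2 Bi³⁺(aq) + 3 S²⁻(aq)
Call the molar solubility s, so that [Bi³⁺] = 2s and [S²⁻] = 3s.
Ksp = [Bi³⁺]^2[S²⁻]^3 = (2s)^2 · (3s)^3 = 108s^5 = 1.9×10⁻⁹⁷
s = 1.8×10⁻²⁰ M
[Bi³⁺] = 2s = 3.5×10⁻²⁰ M

3.5×10⁻²⁰ M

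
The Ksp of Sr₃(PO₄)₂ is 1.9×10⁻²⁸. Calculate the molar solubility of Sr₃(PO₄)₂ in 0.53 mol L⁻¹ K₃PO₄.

2.9×10⁻¹⁰ M

Sr₃(PO₄)₂(s) ⇌ 3 Sr²⁺(aq) + 2 PO₄³⁻(aq)
The solution already contains PO₄³⁻ at 0.53 mol L⁻¹. Let s be the molar solubility of Sr₃(PO₄)₂.
[PO₄³⁻] ≈ 0.53 mol L⁻¹ (common ion dominates); [Sr²⁺] = 3s.
Ksp = [Sr²⁺]^3[PO₄³⁻]^2 = (3s)^3(0.53)^2
(3s)^3 = 1.9×10⁻²⁸ / (0.53)^2 = 6.8×10⁻²⁸
s = 2.9×10⁻¹⁰ mol L⁻¹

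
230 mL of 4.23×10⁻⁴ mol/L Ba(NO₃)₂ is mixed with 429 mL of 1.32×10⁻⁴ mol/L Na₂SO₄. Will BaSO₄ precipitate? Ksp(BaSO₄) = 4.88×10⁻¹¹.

Yes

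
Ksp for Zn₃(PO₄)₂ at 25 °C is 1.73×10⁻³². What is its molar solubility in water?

1.74×10⁻⁷ M

Zn₃(PO₄)₂(s) ⇌ 3 Zn²⁺(aq) + 2 PO₄³⁻(aq)
Call the molar solubility s, so that [Zn²⁺] = 3s and [PO₄³⁻] = 2s.
Ksp = [Zn²⁺]^3[PO₄³⁻]^2 = (3s)^3 · (2s)^2 = 108s^5
108s^5 = 1.73×10⁻³²  ⇒  s^5 = 1.60×10⁻³⁴
s = (1.60×10⁻³⁴)^(1/5) = 1.74×10⁻⁷ mol/L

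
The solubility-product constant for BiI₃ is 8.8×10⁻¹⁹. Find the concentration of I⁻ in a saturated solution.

4.0×10⁻⁵ M

BiI₃(s) ⇌ Bi³⁺(aq) + 3 I⁻(aq)
With molar solubility s: [Bi³⁺] = s, [I⁻] = 3s.
Ksp = [Bi³⁺][I⁻]^3 = s · (3s)^3 = 27s^4 = 8.8×10⁻¹⁹
s = 1.3×10⁻⁵ M
[I⁻] = 3s = 4.0×10⁻⁵ M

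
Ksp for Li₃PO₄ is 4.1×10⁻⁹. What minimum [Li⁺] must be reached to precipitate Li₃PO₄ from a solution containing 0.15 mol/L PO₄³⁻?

3.0×10⁻³ M

The threshold for precipitation is Q = Ksp.
Li₃PO₄(s) ⇌ 3 Li⁺(aq) + PO₄³⁻(aq)
Ksp = [Li⁺]^3[PO₄³⁻] = [Li⁺]^3(0.15)
[Li⁺]^3 = 4.1×10⁻⁹ / (0.15) = 2.7×10⁻⁸
[Li⁺] = 3.0×10⁻³ mol/L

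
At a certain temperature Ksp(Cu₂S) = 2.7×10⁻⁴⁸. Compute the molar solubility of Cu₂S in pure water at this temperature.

8.8×10⁻¹⁷ M

Cu₂S(s) ⇌ 2 Cu⁺(aq) + S²⁻(aq)
Call the molar solubility s, so that [Cu⁺] = 2s and [S²⁻] = s.
Ksp = [Cu⁺]^2[S²⁻] = (2s)^2 · s = 4s^3
4s^3 = 2.7×10⁻⁴⁸  ⇒  s^3 = 6.8×10⁻⁴⁹
Taking the 3rd root, s = 8.8×10⁻¹⁷ M.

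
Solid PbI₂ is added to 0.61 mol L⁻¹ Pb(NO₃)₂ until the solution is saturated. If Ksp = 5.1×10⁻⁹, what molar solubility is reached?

4.6×10⁻⁵ M

PbI₂(s) ⇌ Pb²⁺(aq) + 2 I⁻(aq)
Let s be the solubility of PbI₂ here. The common ion gives [Pb²⁺] ≈ 0.61 mol L⁻¹, and [I⁻] = 2s.
Ksp = [Pb²⁺][I⁻]^2 = (0.61)(2s)^2
(2s)^2 = 5.1×10⁻⁹ / (0.61) = 8.4×10⁻⁹
s = 4.6×10⁻⁵ mol L⁻¹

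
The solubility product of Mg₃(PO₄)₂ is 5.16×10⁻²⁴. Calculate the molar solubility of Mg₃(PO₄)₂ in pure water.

Mg₃(PO₄)₂(s) ⇌ 3 Mg²⁺(aq) + 2 PO₄³⁻(aq)
For each mole of Mg₃(PO₄)₂ that dissolves per liter, [Mg²⁺] = 3s and [PO₄³⁻] = 2s; let s denote this solubility.
Ksp = [Mg²⁺]^3[PO₄³⁻]^2 = (3s)^3 · (2s)^2 = 108s^5
108s^5 = 5.16×10⁻²⁴  ⇒  s^5 = 4.78×10⁻²⁶
Taking the 5th root, s = 8.63×10⁻⁶ mol/L.

8.63×10⁻⁶ M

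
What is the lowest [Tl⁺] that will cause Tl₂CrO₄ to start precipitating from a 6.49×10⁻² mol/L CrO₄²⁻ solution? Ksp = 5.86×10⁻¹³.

3.00×10⁻⁶ M

A salt starts to precipitate once the ion product Q reaches its Ksp.
Tl₂CrO₄(s) ⇌ 2 Tl⁺(aq) + CrO₄²⁻(aq)
Ksp = [Tl⁺]^2[CrO₄²⁻] = [Tl⁺]^2(6.49×10⁻²)
[Tl⁺]^2 = 5.86×10⁻¹³ / (6.49×10⁻²) = 9.03×10⁻¹²
[Tl⁺] = 3.00×10⁻⁶ mol/L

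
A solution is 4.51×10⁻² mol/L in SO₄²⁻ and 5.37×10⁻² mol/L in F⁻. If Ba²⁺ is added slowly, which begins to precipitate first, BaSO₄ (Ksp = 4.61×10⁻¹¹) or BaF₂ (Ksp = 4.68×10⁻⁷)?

Each salt precipitates once Q = Ksp for that salt.
For BaSO₄: [Ba²⁺] = (Ksp/[SO₄²⁻]) = 1.02×10⁻⁹ mol/L
For BaF₂: [Ba²⁺] = (Ksp/[F⁻]^2) = 1.62×10⁻⁴ mol/L
Since BaSO₄ needs less Ba²⁺ to reach saturation, it precipitates first.

BaSO₄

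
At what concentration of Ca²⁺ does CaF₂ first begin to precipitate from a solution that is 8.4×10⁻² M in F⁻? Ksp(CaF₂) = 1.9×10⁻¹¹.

The threshold for precipitation is Q = Ksp.
CaF₂(s) ⇌ Ca²⁺(aq) + 2 F⁻(aq)
Ksp = [Ca²⁺][F⁻]^2 = [Ca²⁺](8.4×10⁻²)^2
[Ca²⁺] = 1.9×10⁻¹¹ / (8.4×10⁻²)^2 = 2.7×10⁻⁹
[Ca²⁺] = 2.7×10⁻⁹ M

2.7×10⁻⁹ M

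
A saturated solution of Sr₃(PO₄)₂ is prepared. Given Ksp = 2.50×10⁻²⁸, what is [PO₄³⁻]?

2.37×10⁻⁶ M

Sr₃(PO₄)₂(s) ⇌ 3 Sr²⁺(aq) + 2 PO₄³⁻(aq)
For each mole of Sr₃(PO₄)₂ that dissolves per liter, [Sr²⁺] = 3s and [PO₄³⁻] = 2s; let s denote this solubility.
Ksp = [Sr²⁺]^3[PO₄³⁻]^2 = (3s)^3 · (2s)^2 = 108s^5 = 2.50×10⁻²⁸
s = 1.18×10⁻⁶ M
[PO₄³⁻] = 2s = 2.37×10⁻⁶ M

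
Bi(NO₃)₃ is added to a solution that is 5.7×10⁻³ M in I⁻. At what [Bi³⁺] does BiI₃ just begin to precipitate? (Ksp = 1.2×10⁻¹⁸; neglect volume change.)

6.5×10⁻¹² M

Precipitation of each salt begins when its ion product equals Ksp.
BiI₃(s) ⇌ Bi³⁺(aq) + 3 I⁻(aq)
Ksp = [Bi³⁺][I⁻]^3 = [Bi³⁺](5.7×10⁻³)^3
[Bi³⁺] = 1.2×10⁻¹⁸ / (5.7×10⁻³)^3 = 6.5×10⁻¹²
[Bi³⁺] = 6.5×10⁻¹² M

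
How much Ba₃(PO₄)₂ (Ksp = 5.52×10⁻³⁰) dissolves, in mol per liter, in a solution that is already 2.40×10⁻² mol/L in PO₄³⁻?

Ba₃(PO₄)₂(s) ⇌ 3 Ba²⁺(aq) + 2 PO₄³⁻(aq)
PO₄³⁻ is already present at 2.40×10⁻² mol/L. If s mol/L of Ba₃(PO₄)₂ dissolves, [Ba²⁺] = 3s while [PO₄³⁻] ≈ 2.40×10⁻² mol/L.
Ksp = [Ba²⁺]^3[PO₄³⁻]^2 = (3s)^3(2.40×10⁻²)^2
(3s)^3 = 5.52×10⁻³⁰ / (2.40×10⁻²)^2 = 9.58×10⁻²⁷
s = 7.08×10⁻¹⁰ mol/L

7.08×10⁻¹⁰ M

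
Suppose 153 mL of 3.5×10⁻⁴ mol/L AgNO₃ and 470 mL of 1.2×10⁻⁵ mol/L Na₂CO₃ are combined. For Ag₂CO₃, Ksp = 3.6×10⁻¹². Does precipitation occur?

No

Total volume after mixing = 153 + 470 = 623 mL.
[Ag⁺] = (3.5×10⁻⁴)(153)/623 = 8.6×10⁻⁵ mol/L
[CO₃²⁻] = (1.2×10⁻⁵)(470)/623 = 9.1×10⁻⁶ mol/L
Q = [Ag⁺]^2[CO₃²⁻] = 6.7×10⁻¹⁴
Q < Ksp (6.7×10⁻¹⁴ vs 3.6×10⁻¹²); the solution remains unsaturated and no precipitate forms.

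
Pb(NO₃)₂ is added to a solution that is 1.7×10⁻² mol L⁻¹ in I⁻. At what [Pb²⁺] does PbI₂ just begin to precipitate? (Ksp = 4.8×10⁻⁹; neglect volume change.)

Precipitation of each salt begins when its ion product equals Ksp.
PbI₂(s) ⇌ Pb²⁺(aq) + 2 I⁻(aq)
Ksp = [Pb²⁺][I⁻]^2 = [Pb²⁺](1.7×10⁻²)^2
[Pb²⁺] = 4.8×10⁻⁹ / (1.7×10⁻²)^2 = 1.7×10⁻⁵
[Pb²⁺] = 1.7×10⁻⁵ mol L⁻¹

1.7×10⁻⁵ M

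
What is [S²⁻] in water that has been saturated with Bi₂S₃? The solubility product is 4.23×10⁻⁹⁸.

Bi₂S₃(s) ⇌ 2 Bi³⁺(aq) + 3 S²⁻(aq)
Call the molar solubility s, so that [Bi³⁺] = 2s and [S²⁻] = 3s.
Ksp = [Bi³⁺]^2[S²⁻]^3 = (2s)^2 · (3s)^3 = 108s^5 = 4.23×10⁻⁹⁸
s = 1.31×10⁻²⁰ M
[S²⁻] = 3s = 3.94×10⁻²⁰ M

3.94×10⁻²⁰ M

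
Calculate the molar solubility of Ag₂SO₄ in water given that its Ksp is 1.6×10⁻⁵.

Ag₂SO₄(s) ⇌ 2 Ag⁺(aq) + SO₄²⁻(aq)
Let s be the molar solubility. Then [Ag⁺] = 2s and [SO₄²⁻] = s.
Ksp = [Ag⁺]^2[SO₄²⁻] = (2s)^2 · s = 4s^3
4s^3 = 1.6×10⁻⁵  ⇒  s^3 = 4.0×10⁻⁶
Taking the 3rd root, s = 1.6×10⁻² M.

1.6×10⁻² M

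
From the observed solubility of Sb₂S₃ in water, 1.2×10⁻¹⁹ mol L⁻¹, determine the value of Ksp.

Sb₂S₃(s) ⇌ 2 Sb³⁺(aq) + 3 S²⁻(aq)
If s mol/L of Sb₂S₃ dissolves, [Sb³⁺] = 2s and [S²⁻] = 3s.
Ksp = [Sb³⁺]^2[S²⁻]^3 = (2s)^2 · (3s)^3 = 108s^5
Ksp = 108 × (1.2×10⁻¹⁹)^5 = 2.7×10⁻⁹³

Ksp = 2.7×10⁻⁹³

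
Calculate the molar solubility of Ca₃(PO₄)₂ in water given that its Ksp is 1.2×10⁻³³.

1.0×10⁻⁷ M

Ca₃(PO₄)₂(s) ⇌ 3 Ca²⁺(aq) + 2 PO₄³⁻(aq)
Call the molar solubility s, so that [Ca²⁺] = 3s and [PO₄³⁻] = 2s.
Ksp = [Ca²⁺]^3[PO₄³⁻]^2 = (3s)^3 · (2s)^2 = 108s^5
108s^5 = 1.2×10⁻³³  ⇒  s^5 = 1.1×10⁻³⁵
s = 1.0×10⁻⁷ mol/L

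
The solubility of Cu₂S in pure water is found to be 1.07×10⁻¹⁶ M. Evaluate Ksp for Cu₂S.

Ksp = 4.90×10⁻⁴⁸

Cu₂S(s) ⇌ 2 Cu⁺(aq) + S²⁻(aq)
With molar solubility s: [Cu⁺] = 2s, [S²⁻] = s.
Ksp = [Cu⁺]^2[S²⁻] = (2s)^2 · s = 4s^3
Ksp = 4 × (1.07×10⁻¹⁶)^3 = 4.90×10⁻⁴⁸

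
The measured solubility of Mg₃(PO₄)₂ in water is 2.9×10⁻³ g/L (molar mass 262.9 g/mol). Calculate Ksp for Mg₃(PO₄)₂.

Ksp = 1.8×10⁻²³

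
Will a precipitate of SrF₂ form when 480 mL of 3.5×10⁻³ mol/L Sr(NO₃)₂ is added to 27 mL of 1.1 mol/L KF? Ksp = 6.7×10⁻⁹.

Yes

Total volume after mixing = 480 + 27 = 507 mL.
[Sr²⁺] = (3.5×10⁻³)(480)/507 = 3.3×10⁻³ mol/L
[F⁻] = (1.1)(27)/507 = 5.9×10⁻² mol/L
Q = [Sr²⁺][F⁻]^2 = 1.1×10⁻⁵
Q = 1.1×10⁻⁵ > Ksp = 6.7×10⁻⁹, so the solution is supersaturated and SrF₂ precipitates.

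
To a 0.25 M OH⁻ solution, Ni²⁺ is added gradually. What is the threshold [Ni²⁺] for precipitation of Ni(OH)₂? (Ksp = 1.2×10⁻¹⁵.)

1.9×10⁻¹⁴ M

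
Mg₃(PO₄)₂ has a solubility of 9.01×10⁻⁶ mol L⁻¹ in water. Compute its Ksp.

Ksp = 6.41×10⁻²⁴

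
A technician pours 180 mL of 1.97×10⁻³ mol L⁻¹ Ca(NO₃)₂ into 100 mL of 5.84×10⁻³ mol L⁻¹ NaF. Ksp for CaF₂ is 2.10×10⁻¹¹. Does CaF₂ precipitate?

After mixing, V = 180 mL + 100 mL = 280 mL.
[Ca²⁺] = (1.97×10⁻³)(180)/280 = 1.27×10⁻³ mol L⁻¹
[F⁻] = (5.84×10⁻³)(100)/280 = 2.09×10⁻³ mol L⁻¹
Q = [Ca²⁺][F⁻]^2 = 5.51×10⁻⁹
Since Q (5.51×10⁻⁹) exceeds Ksp (2.10×10⁻¹¹), CaF₂ will precipitate.

Yes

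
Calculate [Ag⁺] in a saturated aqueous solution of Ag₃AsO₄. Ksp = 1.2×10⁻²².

4.4×10⁻⁶ M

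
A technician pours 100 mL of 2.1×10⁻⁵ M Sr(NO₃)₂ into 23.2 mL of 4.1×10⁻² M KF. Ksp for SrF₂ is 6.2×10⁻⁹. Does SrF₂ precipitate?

Total volume after mixing = 100 + 23.2 = 123.2 mL.
[Sr²⁺] = (2.1×10⁻⁵)(100)/123.2 = 1.7×10⁻⁵ M
[F⁻] = (4.1×10⁻²)(23.2)/123.2 = 7.7×10⁻³ M
Q = [Sr²⁺][F⁻]^2 = 1.0×10⁻⁹
Q = 1.0×10⁻⁹ < Ksp = 6.2×10⁻⁹, so the solution is unsaturated and no precipitate forms.

No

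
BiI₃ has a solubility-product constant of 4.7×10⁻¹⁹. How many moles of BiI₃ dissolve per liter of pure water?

1.1×10⁻⁵ M

BiI₃(s) ⇌ Bi³⁺(aq) + 3 I⁻(aq)
Call the molar solubility s, so that [Bi³⁺] = s and [I⁻] = 3s.
Ksp = [Bi³⁺][I⁻]^3 = s · (3s)^3 = 27s^4
27s^4 = 4.7×10⁻¹⁹  ⇒  s^4 = 1.7×10⁻²⁰
s = (1.7×10⁻²⁰)^(1/4) = 1.1×10⁻⁵ mol/L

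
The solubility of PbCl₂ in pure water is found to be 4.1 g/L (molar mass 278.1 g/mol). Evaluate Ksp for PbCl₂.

Ksp = 1.3×10⁻⁵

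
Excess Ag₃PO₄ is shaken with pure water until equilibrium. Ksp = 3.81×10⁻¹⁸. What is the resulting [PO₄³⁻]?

Ag₃PO₄(s) ⇌ 3 Ag⁺(aq) + PO₄³⁻(aq)
With molar solubility s: [Ag⁺] = 3s, [PO₄³⁻] = s.
Ksp = [Ag⁺]^3[PO₄³⁻] = (3s)^3 · s = 27s^4 = 3.81×10⁻¹⁸
s = 1.94×10⁻⁵ mol L⁻¹
[PO₄³⁻] = s = 1.94×10⁻⁵ mol L⁻¹

1.94×10⁻⁵ M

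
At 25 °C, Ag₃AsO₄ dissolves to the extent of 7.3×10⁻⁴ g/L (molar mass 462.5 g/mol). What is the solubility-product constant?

Convert to molarity: s = 7.3×10⁻⁴ / 462.5 = 1.578×10⁻⁶ mol/L
Ag₃AsO₄(s) ⇌ 3 Ag⁺(aq) + AsO₄³⁻(aq)
Let s be the molar solubility. Then [Ag⁺] = 3s and [AsO₄³⁻] = s.
Ksp = [Ag⁺]^3[AsO₄³⁻] = (3s)^3 · s = 27s^4
Ksp = 27 × (1.578×10⁻⁶)^4 = 1.7×10⁻²²

Ksp = 1.7×10⁻²²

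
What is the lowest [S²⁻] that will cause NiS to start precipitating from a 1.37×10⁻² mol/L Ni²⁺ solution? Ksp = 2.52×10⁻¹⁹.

1.84×10⁻¹⁷ M

Precipitation of each salt begins when its ion product equals Ksp.
NiS(s) ⇌ Ni²⁺(aq) + S²⁻(aq)
Ksp = [Ni²⁺][S²⁻] = [S²⁻](1.37×10⁻²)
[S²⁻] = 2.52×10⁻¹⁹ / (1.37×10⁻²) = 1.84×10⁻¹⁷
[S²⁻] = 1.84×10⁻¹⁷ mol/L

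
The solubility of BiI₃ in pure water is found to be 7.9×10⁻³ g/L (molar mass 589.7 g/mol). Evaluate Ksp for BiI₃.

Ksp = 8.7×10⁻¹⁹

Convert to molarity: s = 7.9×10⁻³ / 589.7 = 1.340×10⁻⁵ mol/L
BiI₃(s) ⇌ Bi³⁺(aq) + 3 I⁻(aq)
Call the molar solubility s, so that [Bi³⁺] = s and [I⁻] = 3s.
Ksp = [Bi³⁺][I⁻]^3 = s · (3s)^3 = 27s^4
Ksp = 27 × (1.340×10⁻⁵)^4 = 8.7×10⁻¹⁹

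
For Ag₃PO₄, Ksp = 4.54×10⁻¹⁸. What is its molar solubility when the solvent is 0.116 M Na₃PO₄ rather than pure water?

Ag₃PO₄(s) ⇌ 3 Ag⁺(aq) + PO₄³⁻(aq)
The solution already contains PO₄³⁻ at 0.116 M. Let s be the molar solubility of Ag₃PO₄.
[PO₄³⁻] ≈ 0.116 M (common ion dominates); [Ag⁺] = 3s.
Ksp = [Ag⁺]^3[PO₄³⁻] = (3s)^3(0.116)
(3s)^3 = 4.54×10⁻¹⁸ / (0.116) = 3.91×10⁻¹⁷
s = 1.13×10⁻⁶ M

1.13×10⁻⁶ M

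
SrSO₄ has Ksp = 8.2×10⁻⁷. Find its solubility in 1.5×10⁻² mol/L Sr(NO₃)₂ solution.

SrSO₄(s) ⇌ Sr²⁺(aq) + SO₄²⁻(aq)
Let s be the solubility of SrSO₄ here. The common ion gives [Sr²⁺] ≈ 1.5×10⁻² mol/L, and [SO₄²⁻] = s.
Ksp = [Sr²⁺][SO₄²⁻] = (1.5×10⁻²)s
s = 8.2×10⁻⁷ / (1.5×10⁻²) = 5.5×10⁻⁵
s = 5.5×10⁻⁵ mol/L

5.5×10⁻⁵ M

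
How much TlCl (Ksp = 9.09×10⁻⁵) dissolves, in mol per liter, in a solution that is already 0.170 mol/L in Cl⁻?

5.35×10⁻⁴ M

TlCl(s) ⇌ Tl⁺(aq) + Cl⁻(aq)
Let s be the solubility of TlCl here. The common ion gives [Cl⁻] ≈ 0.170 mol/L, and [Tl⁺] = s.
Ksp = [Tl⁺][Cl⁻] = s(0.170)
s = 9.09×10⁻⁵ / (0.170) = 5.35×10⁻⁴
s = 5.35×10⁻⁴ mol/L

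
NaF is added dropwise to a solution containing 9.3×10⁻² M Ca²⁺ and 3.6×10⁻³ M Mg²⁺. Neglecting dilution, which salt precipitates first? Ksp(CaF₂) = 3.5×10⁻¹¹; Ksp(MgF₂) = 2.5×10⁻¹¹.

CaF₂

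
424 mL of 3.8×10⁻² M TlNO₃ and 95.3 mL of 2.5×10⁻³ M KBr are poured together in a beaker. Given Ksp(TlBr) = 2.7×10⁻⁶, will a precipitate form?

After mixing, V = 424 mL + 95.3 mL = 519.3 mL.
[Tl⁺] = (3.8×10⁻²)(424)/519.3 = 3.1×10⁻² M
[Br⁻] = (2.5×10⁻³)(95.3)/519.3 = 4.6×10⁻⁴ M
Q = [Tl⁺][Br⁻] = 1.4×10⁻⁵
Because Q > Ksp (1.4×10⁻⁵ vs 2.7×10⁻⁶), a precipitate of TlBr forms.

Yes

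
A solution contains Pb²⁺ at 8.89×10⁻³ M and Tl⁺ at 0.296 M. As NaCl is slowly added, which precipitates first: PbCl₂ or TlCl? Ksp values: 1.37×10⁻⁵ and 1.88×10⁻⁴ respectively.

A salt starts to precipitate once the ion product Q reaches its Ksp.
For PbCl₂: [Cl⁻] = (Ksp/[Pb²⁺])^(1/2) = 3.93×10⁻² M
For TlCl: [Cl⁻] = (Ksp/[Tl⁺]) = 6.35×10⁻⁴ M
The smaller threshold [Cl⁻] is reached first, so TlCl precipitates first.

TlCl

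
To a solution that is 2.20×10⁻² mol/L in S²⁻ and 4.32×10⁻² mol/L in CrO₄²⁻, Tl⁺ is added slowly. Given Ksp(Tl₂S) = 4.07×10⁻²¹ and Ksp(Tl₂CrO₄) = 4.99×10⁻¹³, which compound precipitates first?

Precipitation begins when Q = Ksp.
For Tl₂S: [Tl⁺] = (Ksp/[S²⁻])^(1/2) = 4.30×10⁻¹⁰ mol/L
For Tl₂CrO₄: [Tl⁺] = (Ksp/[CrO₄²⁻])^(1/2) = 3.40×10⁻⁶ mol/L
Tl₂S requires the lower [Tl⁺], so it precipitates first.

Tl₂S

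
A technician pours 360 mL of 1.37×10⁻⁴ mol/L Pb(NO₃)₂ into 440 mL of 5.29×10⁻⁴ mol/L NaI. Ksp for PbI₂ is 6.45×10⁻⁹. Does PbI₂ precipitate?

No

The combined volume is 800 mL.
[Pb²⁺] = (1.37×10⁻⁴)(360)/800 = 6.17×10⁻⁵ mol/L
[I⁻] = (5.29×10⁻⁴)(440)/800 = 2.91×10⁻⁴ mol/L
Q = [Pb²⁺][I⁻]^2 = 5.22×10⁻¹²
Since Q (5.22×10⁻¹²) is less than Ksp (6.45×10⁻⁹), no PbI₂ precipitates.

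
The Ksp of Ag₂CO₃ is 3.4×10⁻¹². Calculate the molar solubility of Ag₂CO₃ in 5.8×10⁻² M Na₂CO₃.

3.8×10⁻⁶ M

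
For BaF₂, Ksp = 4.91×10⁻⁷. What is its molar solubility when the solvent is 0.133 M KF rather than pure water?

BaF₂(s) ⇌ Ba²⁺(aq) + 2 F⁻(aq)
With F⁻ already at 0.133 M and s small, take [F⁻] ≈ 0.133 M and [Ba²⁺] = s.
Ksp = [Ba²⁺][F⁻]^2 = s(0.133)^2
s = 4.91×10⁻⁷ / (0.133)^2 = 2.78×10⁻⁵
s = 2.78×10⁻⁵ M

2.78×10⁻⁵ M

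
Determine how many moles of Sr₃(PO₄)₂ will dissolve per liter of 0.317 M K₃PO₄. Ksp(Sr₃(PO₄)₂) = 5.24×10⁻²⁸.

5.78×10⁻¹⁰ M

Sr₃(PO₄)₂(s) ⇌ 3 Sr²⁺(aq) + 2 PO₄³⁻(aq)
The solution already contains PO₄³⁻ at 0.317 M. Let s be the molar solubility of Sr₃(PO₄)₂.
[PO₄³⁻] ≈ 0.317 M (common ion dominates); [Sr²⁺] = 3s.
Ksp = [Sr²⁺]^3[PO₄³⁻]^2 = (3s)^3(0.317)^2
(3s)^3 = 5.24×10⁻²⁸ / (0.317)^2 = 5.21×10⁻²⁷
s = 5.78×10⁻¹⁰ M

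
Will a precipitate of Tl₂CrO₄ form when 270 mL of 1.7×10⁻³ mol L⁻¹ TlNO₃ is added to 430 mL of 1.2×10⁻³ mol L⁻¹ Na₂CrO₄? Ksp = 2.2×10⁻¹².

The combined volume is 700 mL.
[Tl⁺] = (1.7×10⁻³)(270)/700 = 6.6×10⁻⁴ mol L⁻¹
[CrO₄²⁻] = (1.2×10⁻³)(430)/700 = 7.4×10⁻⁴ mol L⁻¹
Q = [Tl⁺]^2[CrO₄²⁻] = 3.2×10⁻¹⁰
Q = 3.2×10⁻¹⁰ > Ksp = 2.2×10⁻¹², so the solution is supersaturated and Tl₂CrO₄ precipitates.

Yes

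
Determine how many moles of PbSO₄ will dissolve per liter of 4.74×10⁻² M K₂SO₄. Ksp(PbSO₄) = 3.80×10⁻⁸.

PbSO₄(s) ⇌ Pb²⁺(aq) + SO₄²⁻(aq)
SO₄²⁻ is already present at 4.74×10⁻² M. If s mol/L of PbSO₄ dissolves, [Pb²⁺] = s while [SO₄²⁻] ≈ 4.74×10⁻² M.
Ksp = [Pb²⁺][SO₄²⁻] = s(4.74×10⁻²)
s = 3.80×10⁻⁸ / (4.74×10⁻²) = 8.02×10⁻⁷
s = 8.02×10⁻⁷ M

8.02×10⁻⁷ M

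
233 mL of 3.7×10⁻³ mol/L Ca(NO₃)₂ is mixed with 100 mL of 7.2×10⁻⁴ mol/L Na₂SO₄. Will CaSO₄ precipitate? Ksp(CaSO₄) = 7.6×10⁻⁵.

No

The combined volume is 333 mL.
[Ca²⁺] = (3.7×10⁻³)(233)/333 = 2.6×10⁻³ mol/L
[SO₄²⁻] = (7.2×10⁻⁴)(100)/333 = 2.2×10⁻⁴ mol/L
Q = [Ca²⁺][SO₄²⁻] = 5.6×10⁻⁷
Q = 5.6×10⁻⁷ < Ksp = 7.6×10⁻⁵, so the solution is unsaturated and no precipitate forms.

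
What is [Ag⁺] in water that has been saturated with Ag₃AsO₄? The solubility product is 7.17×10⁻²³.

3.83×10⁻⁶ M

Ag₃AsO₄(s) ⇌ 3 Ag⁺(aq) + AsO₄³⁻(aq)
For each mole of Ag₃AsO₄ that dissolves per liter, [Ag⁺] = 3s and [AsO₄³⁻] = s; let s denote this solubility.
Ksp = [Ag⁺]^3[AsO₄³⁻] = (3s)^3 · s = 27s^4 = 7.17×10⁻²³
s = 1.28×10⁻⁶ M
[Ag⁺] = 3s = 3.83×10⁻⁶ M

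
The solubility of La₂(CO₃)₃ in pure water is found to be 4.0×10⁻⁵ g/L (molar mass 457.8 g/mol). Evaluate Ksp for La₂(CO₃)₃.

Ksp = 5.5×10⁻³⁴

Molar solubility s = (4.0×10⁻⁵ g/L) / (457.8 g/mol) = 8.737×10⁻⁸ mol/L
La₂(CO₃)₃(s) ⇌ 2 La³⁺(aq) + 3 CO₃²⁻(aq)
For each mole of La₂(CO₃)₃ that dissolves per liter, [La³⁺] = 2s and [CO₃²⁻] = 3s; let s denote this solubility.
Ksp = [La³⁺]^2[CO₃²⁻]^3 = (2s)^2 · (3s)^3 = 108s^5
Ksp = 108 × (8.737×10⁻⁸)^5 = 5.5×10⁻³⁴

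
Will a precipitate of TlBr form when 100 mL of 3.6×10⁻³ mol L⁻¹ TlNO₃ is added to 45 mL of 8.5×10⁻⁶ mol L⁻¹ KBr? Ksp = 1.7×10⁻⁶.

The combined volume is 145 mL.
[Tl⁺] = (3.6×10⁻³)(100)/145 = 2.5×10⁻³ mol L⁻¹
[Br⁻] = (8.5×10⁻⁶)(45)/145 = 2.6×10⁻⁶ mol L⁻¹
Q = [Tl⁺][Br⁻] = 6.5×10⁻⁹
Q < Ksp (6.5×10⁻⁹ vs 1.7×10⁻⁶); the solution remains unsaturated and no precipitate forms.

No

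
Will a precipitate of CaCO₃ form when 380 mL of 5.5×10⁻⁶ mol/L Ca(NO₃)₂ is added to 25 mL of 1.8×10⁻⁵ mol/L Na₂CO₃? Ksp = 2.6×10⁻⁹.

After mixing, V = 380 mL + 25 mL = 405 mL.
[Ca²⁺] = (5.5×10⁻⁶)(380)/405 = 5.2×10⁻⁶ mol/L
[CO₃²⁻] = (1.8×10⁻⁵)(25)/405 = 1.1×10⁻⁶ mol/L
Q = [Ca²⁺][CO₃²⁻] = 5.7×10⁻¹²
Q < Ksp (5.7×10⁻¹² vs 2.6×10⁻⁹); the solution remains unsaturated and no precipitate forms.

No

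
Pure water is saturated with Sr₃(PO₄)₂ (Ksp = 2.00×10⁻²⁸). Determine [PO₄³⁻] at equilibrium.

2.26×10⁻⁶ M

Sr₃(PO₄)₂(s) ⇌ 3 Sr²⁺(aq) + 2 PO₄³⁻(aq)
Let s be the molar solubility. Then [Sr²⁺] = 3s and [PO₄³⁻] = 2s.
Ksp = [Sr²⁺]^3[PO₄³⁻]^2 = (3s)^3 · (2s)^2 = 108s^5 = 2.00×10⁻²⁸
s = 1.13×10⁻⁶ M
[PO₄³⁻] = 2s = 2.26×10⁻⁶ M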